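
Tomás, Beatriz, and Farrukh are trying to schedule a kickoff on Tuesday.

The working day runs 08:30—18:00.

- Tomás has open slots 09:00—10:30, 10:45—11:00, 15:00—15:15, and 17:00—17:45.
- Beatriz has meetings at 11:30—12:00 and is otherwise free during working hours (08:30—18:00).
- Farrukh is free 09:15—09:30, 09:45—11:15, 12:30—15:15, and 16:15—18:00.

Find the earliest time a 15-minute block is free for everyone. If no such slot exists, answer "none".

09:15

Beatriz free within 08:30–18:00: 08:30–11:30, 12:00–18:00.
Tomás ∩ Beatriz: 09:00–10:30, 10:45–11:00, 15:00–15:15, 17:00–17:45.
Tomás ∩ Beatriz ∩ Farrukh: 09:15–09:30, 09:45–10:30, 10:45–11:00, 15:00–15:15, 17:00–17:45.
Windows ≥ 15 min: 09:15–09:30, 09:45–10:30, 10:45–11:00, 15:00–15:15, 17:00–17:45.
Earliest such window starts at 09:15.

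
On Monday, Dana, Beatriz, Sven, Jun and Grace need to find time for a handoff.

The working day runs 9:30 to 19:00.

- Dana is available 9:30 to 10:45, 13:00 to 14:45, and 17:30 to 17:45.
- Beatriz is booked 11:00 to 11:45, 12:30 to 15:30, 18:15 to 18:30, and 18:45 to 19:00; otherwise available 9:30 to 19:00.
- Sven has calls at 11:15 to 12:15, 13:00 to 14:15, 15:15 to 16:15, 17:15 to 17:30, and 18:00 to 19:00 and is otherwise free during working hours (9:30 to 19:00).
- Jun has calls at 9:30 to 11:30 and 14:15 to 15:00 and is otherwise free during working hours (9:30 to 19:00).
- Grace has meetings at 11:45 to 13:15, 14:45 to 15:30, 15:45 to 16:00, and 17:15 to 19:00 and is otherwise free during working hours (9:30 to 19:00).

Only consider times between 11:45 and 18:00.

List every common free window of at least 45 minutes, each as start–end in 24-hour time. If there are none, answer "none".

none

Beatriz free within 09:30–19:00: 09:30–11:00, 11:45–12:30, 15:30–18:15, 18:30–18:45.
Sven free within 09:30–19:00: 09:30–11:15, 12:15–13:00, 14:15–15:15, 16:15–17:15, 17:30–18:00.
Jun free within 09:30–19:00: 11:30–14:15, 15:00–19:00.
Grace free within 09:30–19:00: 09:30–11:45, 13:15–14:45, 15:30–15:45, 16:00–17:15.
Dana ∩ Beatriz: 09:30–10:45, 17:30–17:45.
Dana ∩ Beatriz ∩ Sven: 09:30–10:45, 17:30–17:45.
Dana ∩ Beatriz ∩ Sven ∩ Jun: 17:30–17:45.
Dana ∩ Beatriz ∩ Sven ∩ Jun ∩ Grace: (none).
Restricted to 11:45–18:00: (none).
Windows ≥ 45 min: (none).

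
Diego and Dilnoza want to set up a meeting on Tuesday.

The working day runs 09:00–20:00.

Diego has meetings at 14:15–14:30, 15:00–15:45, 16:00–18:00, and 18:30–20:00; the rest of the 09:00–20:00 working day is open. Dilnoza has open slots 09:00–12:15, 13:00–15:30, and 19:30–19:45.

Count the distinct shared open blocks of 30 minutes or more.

3

Diego free within 09:00–20:00: 09:00–14:15, 14:30–15:00, 15:45–16:00, 18:00–18:30.
Diego ∩ Dilnoza: 09:00–12:15, 13:00–14:15, 14:30–15:00.
Windows ≥ 30 min: 09:00–12:15, 13:00–14:15, 14:30–15:00.
That's 3 windows.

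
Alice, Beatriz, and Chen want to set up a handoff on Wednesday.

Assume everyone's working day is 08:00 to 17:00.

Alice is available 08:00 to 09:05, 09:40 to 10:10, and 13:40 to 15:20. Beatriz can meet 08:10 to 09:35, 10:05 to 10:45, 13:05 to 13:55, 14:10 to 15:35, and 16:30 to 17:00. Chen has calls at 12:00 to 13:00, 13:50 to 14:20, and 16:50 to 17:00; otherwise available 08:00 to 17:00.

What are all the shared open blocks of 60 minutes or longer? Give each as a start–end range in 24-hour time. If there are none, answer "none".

14:20–15:20

Chen free within 08:00–17:00: 08:00–12:00, 13:00–13:50, 14:20–16:50.
Alice ∩ Beatriz: 08:10–09:05, 10:05–10:10, 13:40–13:55, 14:10–15:20.
Alice ∩ Beatriz ∩ Chen: 08:10–09:05, 10:05–10:10, 13:40–13:50, 14:20–15:20.
Windows ≥ 60 min: 14:20–15:20.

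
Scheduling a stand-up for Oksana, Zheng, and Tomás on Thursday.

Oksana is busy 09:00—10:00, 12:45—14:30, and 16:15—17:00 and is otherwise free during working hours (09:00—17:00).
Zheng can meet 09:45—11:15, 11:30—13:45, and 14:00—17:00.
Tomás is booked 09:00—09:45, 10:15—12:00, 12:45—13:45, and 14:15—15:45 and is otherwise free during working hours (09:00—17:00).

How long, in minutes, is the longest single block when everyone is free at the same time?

Oksana free within 09:00–17:00: 10:00–12:45, 14:30–16:15.
Tomás free within 09:00–17:00: 09:45–10:15, 12:00–12:45, 13:45–14:15, 15:45–17:00.
Oksana ∩ Zheng: 10:00–11:15, 11:30–12:45, 14:30–16:15.
Oksana ∩ Zheng ∩ Tomás: 10:00–10:15, 12:00–12:45, 15:45–16:15.
Common window lengths: 15, 45, 30 min; longest is 45.

45 minutes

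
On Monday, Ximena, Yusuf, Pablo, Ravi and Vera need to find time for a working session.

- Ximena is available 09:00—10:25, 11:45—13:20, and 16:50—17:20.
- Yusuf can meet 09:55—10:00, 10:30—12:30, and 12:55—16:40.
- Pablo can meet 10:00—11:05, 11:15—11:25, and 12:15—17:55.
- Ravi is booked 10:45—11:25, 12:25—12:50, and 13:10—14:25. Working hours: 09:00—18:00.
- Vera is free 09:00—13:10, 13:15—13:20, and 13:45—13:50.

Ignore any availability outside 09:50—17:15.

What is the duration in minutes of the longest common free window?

Ravi free within 09:00–18:00: 09:00–10:45, 11:25–12:25, 12:50–13:10, 14:25–18:00.
Ximena ∩ Yusuf: 09:55–10:00, 11:45–12:30, 12:55–13:20.
Ximena ∩ Yusuf ∩ Pablo: 12:15–12:30, 12:55–13:20.
Ximena ∩ Yusuf ∩ Pablo ∩ Ravi: 12:15–12:25, 12:55–13:10.
Ximena ∩ Yusuf ∩ Pablo ∩ Ravi ∩ Vera: 12:15–12:25, 12:55–13:10.
Restricted to 09:50–17:15: 12:15–12:25, 12:55–13:10.
Common window lengths: 10, 15 min; longest is 15.

15 minutes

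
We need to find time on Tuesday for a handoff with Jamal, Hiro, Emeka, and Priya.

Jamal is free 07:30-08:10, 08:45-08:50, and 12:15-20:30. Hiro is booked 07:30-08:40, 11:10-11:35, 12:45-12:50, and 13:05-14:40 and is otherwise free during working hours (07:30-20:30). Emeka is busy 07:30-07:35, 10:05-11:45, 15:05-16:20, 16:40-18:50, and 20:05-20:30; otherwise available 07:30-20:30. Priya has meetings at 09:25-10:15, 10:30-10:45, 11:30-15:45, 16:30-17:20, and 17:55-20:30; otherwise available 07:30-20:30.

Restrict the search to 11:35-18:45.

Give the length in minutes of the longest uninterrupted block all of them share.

10 minutes

Hiro free within 07:30–20:30: 08:40–11:10, 11:35–12:45, 12:50–13:05, 14:40–20:30.
Emeka free within 07:30–20:30: 07:35–10:05, 11:45–15:05, 16:20–16:40, 18:50–20:05.
Priya free within 07:30–20:30: 07:30–09:25, 10:15–10:30, 10:45–11:30, 15:45–16:30, 17:20–17:55.
Jamal ∩ Hiro: 08:45–08:50, 12:15–12:45, 12:50–13:05, 14:40–20:30.
Jamal ∩ Hiro ∩ Emeka: 08:45–08:50, 12:15–12:45, 12:50–13:05, 14:40–15:05, 16:20–16:40, 18:50–20:05.
Jamal ∩ Hiro ∩ Emeka ∩ Priya: 08:45–08:50, 16:20–16:30.
Restricted to 11:35–18:45: 16:20–16:30.
Single common window of 10 minutes.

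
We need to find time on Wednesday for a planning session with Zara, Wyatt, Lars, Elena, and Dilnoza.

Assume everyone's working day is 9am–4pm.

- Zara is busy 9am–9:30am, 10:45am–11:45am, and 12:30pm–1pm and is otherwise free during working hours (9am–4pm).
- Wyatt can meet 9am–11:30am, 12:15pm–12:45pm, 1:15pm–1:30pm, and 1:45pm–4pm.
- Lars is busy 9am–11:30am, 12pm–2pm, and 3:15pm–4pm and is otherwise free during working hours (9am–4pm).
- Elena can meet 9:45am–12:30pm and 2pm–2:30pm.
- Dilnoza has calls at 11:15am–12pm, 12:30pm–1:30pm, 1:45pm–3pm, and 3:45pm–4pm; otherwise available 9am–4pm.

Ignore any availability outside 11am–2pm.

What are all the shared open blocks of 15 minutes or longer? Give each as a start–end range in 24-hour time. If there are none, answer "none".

Zara free within 09:00–16:00: 09:30–10:45, 11:45–12:30, 13:00–16:00.
Lars free within 09:00–16:00: 11:30–12:00, 14:00–15:15.
Dilnoza free within 09:00–16:00: 09:00–11:15, 12:00–12:30, 13:30–13:45, 15:00–15:45.
Zara ∩ Wyatt: 09:30–10:45, 12:15–12:30, 13:15–13:30, 13:45–16:00.
Zara ∩ Wyatt ∩ Lars: 14:00–15:15.
Zara ∩ Wyatt ∩ Lars ∩ Elena: 14:00–14:30.
Zara ∩ Wyatt ∩ Lars ∩ Elena ∩ Dilnoza: (none).
Restricted to 11:00–14:00: (none).
Windows ≥ 15 min: (none).

none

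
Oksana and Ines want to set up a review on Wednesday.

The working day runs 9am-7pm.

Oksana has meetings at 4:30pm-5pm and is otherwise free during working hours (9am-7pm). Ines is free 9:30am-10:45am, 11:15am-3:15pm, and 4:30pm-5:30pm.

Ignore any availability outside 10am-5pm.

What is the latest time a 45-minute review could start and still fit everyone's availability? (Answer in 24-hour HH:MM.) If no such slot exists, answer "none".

14:30

Oksana free within 09:00–19:00: 09:00–16:30, 17:00–19:00.
Oksana ∩ Ines: 09:30–10:45, 11:15–15:15, 17:00–17:30.
Restricted to 10:00–17:00: 10:00–10:45, 11:15–15:15.
Windows ≥ 45 min: 10:00–10:45, 11:15–15:15.
Latest start in the last window 11:15–15:15 is 15:15 − 45 min = 14:30.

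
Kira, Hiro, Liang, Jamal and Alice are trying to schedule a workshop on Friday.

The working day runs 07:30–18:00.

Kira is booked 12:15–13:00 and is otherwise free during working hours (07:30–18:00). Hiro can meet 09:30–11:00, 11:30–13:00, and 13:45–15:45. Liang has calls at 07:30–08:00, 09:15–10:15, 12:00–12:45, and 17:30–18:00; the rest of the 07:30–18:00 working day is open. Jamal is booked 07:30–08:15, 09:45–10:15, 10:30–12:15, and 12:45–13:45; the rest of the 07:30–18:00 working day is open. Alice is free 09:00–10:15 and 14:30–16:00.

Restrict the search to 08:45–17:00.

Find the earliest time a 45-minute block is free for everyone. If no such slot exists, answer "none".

14:30

Kira free within 07:30–18:00: 07:30–12:15, 13:00–18:00.
Liang free within 07:30–18:00: 08:00–09:15, 10:15–12:00, 12:45–17:30.
Jamal free within 07:30–18:00: 08:15–09:45, 10:15–10:30, 12:15–12:45, 13:45–18:00.
Kira ∩ Hiro: 09:30–11:00, 11:30–12:15, 13:45–15:45.
Kira ∩ Hiro ∩ Liang: 10:15–11:00, 11:30–12:00, 13:45–15:45.
Kira ∩ Hiro ∩ Liang ∩ Jamal: 10:15–10:30, 13:45–15:45.
Kira ∩ Hiro ∩ Liang ∩ Jamal ∩ Alice: 14:30–15:45.
Restricted to 08:45–17:00: 14:30–15:45.
Windows ≥ 45 min: 14:30–15:45.
Earliest such window starts at 14:30.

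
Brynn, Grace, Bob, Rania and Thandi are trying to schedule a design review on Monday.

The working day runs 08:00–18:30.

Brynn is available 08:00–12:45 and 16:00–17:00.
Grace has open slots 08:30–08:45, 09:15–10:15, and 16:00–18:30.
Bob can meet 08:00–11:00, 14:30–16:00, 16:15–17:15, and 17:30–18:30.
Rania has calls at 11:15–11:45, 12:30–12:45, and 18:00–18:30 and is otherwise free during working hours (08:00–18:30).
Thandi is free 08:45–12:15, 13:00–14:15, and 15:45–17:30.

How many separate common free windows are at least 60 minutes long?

1

Rania free within 08:00–18:30: 08:00–11:15, 11:45–12:30, 12:45–18:00.
Brynn ∩ Grace: 08:30–08:45, 09:15–10:15, 16:00–17:00.
Brynn ∩ Grace ∩ Bob: 08:30–08:45, 09:15–10:15, 16:15–17:00.
Brynn ∩ Grace ∩ Bob ∩ Rania: 08:30–08:45, 09:15–10:15, 16:15–17:00.
Brynn ∩ Grace ∩ Bob ∩ Rania ∩ Thandi: 09:15–10:15, 16:15–17:00.
Windows ≥ 60 min: 09:15–10:15.
That's 1 window.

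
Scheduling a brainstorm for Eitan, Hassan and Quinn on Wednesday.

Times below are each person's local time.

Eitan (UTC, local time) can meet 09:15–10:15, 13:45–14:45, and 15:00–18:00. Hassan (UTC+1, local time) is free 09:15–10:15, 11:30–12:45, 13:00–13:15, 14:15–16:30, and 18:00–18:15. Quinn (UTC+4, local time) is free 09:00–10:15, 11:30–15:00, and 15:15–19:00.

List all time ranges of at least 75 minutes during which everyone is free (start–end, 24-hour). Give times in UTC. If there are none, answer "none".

Eitan → UTC: 09:15–10:15, 13:45–14:45, 15:00–18:00.
Hassan → UTC: 08:15–09:15, 10:30–11:45, 12:00–12:15, 13:15–15:30, 17:00–17:15.
Quinn → UTC: 05:00–06:15, 07:30–11:00, 11:15–15:00.
Eitan ∩ Hassan: 13:45–14:45, 15:00–15:30, 17:00–17:15.
Eitan ∩ Hassan ∩ Quinn: 13:45–14:45.
Windows ≥ 75 min: (none).

none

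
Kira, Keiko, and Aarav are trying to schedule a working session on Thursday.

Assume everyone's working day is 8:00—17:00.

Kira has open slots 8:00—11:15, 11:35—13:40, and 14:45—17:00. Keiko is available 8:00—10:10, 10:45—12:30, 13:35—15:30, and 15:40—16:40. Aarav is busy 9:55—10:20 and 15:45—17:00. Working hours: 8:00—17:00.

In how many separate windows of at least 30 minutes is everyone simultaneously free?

Aarav free within 08:00–17:00: 08:00–09:55, 10:20–15:45.
Kira ∩ Keiko: 08:00–10:10, 10:45–11:15, 11:35–12:30, 13:35–13:40, 14:45–15:30, 15:40–16:40.
Kira ∩ Keiko ∩ Aarav: 08:00–09:55, 10:45–11:15, 11:35–12:30, 13:35–13:40, 14:45–15:30, 15:40–15:45.
Windows ≥ 30 min: 08:00–09:55, 10:45–11:15, 11:35–12:30, 14:45–15:30.
That's 4 windows.

4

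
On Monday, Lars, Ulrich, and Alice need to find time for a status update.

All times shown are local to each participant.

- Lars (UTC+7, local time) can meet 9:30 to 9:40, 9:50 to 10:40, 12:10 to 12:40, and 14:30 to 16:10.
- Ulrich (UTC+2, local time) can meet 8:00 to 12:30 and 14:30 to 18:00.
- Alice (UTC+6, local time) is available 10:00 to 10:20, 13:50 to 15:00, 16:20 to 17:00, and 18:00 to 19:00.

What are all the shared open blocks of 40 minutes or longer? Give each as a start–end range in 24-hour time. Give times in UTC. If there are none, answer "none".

Lars → UTC: 02:30–02:40, 02:50–03:40, 05:10–05:40, 07:30–09:10.
Ulrich → UTC: 06:00–10:30, 12:30–16:00.
Alice → UTC: 04:00–04:20, 07:50–09:00, 10:20–11:00, 12:00–13:00.
Lars ∩ Ulrich: 07:30–09:10.
Lars ∩ Ulrich ∩ Alice: 07:50–09:00.
Windows ≥ 40 min: 07:50–09:00.

07:50–09:00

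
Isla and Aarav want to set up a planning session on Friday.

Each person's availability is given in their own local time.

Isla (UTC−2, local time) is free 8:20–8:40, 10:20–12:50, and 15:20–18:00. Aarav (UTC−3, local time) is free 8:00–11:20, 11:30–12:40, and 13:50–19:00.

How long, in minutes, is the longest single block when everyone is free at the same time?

160 minutes

Isla → UTC: 10:20–10:40, 12:20–14:50, 17:20–20:00.
Aarav → UTC: 11:00–14:20, 14:30–15:40, 16:50–22:00.
Isla ∩ Aarav: 12:20–14:20, 14:30–14:50, 17:20–20:00.
Common window lengths: 120, 20, 160 min; longest is 160.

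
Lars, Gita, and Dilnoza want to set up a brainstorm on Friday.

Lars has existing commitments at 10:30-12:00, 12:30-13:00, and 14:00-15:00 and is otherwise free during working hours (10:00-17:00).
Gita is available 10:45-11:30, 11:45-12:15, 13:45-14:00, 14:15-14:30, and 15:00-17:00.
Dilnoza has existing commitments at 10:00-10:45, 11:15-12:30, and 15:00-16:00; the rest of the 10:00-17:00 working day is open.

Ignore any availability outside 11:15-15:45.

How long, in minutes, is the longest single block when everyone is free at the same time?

15 minutes

Lars free within 10:00–17:00: 10:00–10:30, 12:00–12:30, 13:00–14:00, 15:00–17:00.
Dilnoza free within 10:00–17:00: 10:45–11:15, 12:30–15:00, 16:00–17:00.
Lars ∩ Gita: 12:00–12:15, 13:45–14:00, 15:00–17:00.
Lars ∩ Gita ∩ Dilnoza: 13:45–14:00, 16:00–17:00.
Restricted to 11:15–15:45: 13:45–14:00.
Single common window of 15 minutes.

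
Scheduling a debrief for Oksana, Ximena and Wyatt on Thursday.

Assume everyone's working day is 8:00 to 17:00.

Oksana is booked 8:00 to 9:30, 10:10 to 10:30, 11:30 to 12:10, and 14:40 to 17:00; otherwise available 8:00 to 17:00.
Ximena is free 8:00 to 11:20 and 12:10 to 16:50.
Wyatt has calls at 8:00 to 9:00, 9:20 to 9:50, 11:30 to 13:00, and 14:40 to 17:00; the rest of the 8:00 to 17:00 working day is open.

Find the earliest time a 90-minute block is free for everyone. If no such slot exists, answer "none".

13:00

Oksana free within 08:00–17:00: 09:30–10:10, 10:30–11:30, 12:10–14:40.
Wyatt free within 08:00–17:00: 09:00–09:20, 09:50–11:30, 13:00–14:40.
Oksana ∩ Ximena: 09:30–10:10, 10:30–11:20, 12:10–14:40.
Oksana ∩ Ximena ∩ Wyatt: 09:50–10:10, 10:30–11:20, 13:00–14:40.
Windows ≥ 90 min: 13:00–14:40.
Earliest such window starts at 13:00.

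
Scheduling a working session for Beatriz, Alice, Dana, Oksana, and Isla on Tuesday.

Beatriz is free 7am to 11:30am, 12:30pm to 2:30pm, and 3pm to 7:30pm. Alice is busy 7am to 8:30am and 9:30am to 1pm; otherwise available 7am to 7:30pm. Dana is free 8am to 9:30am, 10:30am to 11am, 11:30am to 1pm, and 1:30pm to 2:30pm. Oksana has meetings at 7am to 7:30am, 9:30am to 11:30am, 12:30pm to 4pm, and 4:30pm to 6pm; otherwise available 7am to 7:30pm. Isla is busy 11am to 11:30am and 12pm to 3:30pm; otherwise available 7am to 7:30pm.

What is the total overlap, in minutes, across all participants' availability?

60 minutes

Alice free within 07:00–19:30: 08:30–09:30, 13:00–19:30.
Oksana free within 07:00–19:30: 07:30–09:30, 11:30–12:30, 16:00–16:30, 18:00–19:30.
Isla free within 07:00–19:30: 07:00–11:00, 11:30–12:00, 15:30–19:30.
Beatriz ∩ Alice: 08:30–09:30, 13:00–14:30, 15:00–19:30.
Beatriz ∩ Alice ∩ Dana: 08:30–09:30, 13:30–14:30.
Beatriz ∩ Alice ∩ Dana ∩ Oksana: 08:30–09:30.
Beatriz ∩ Alice ∩ Dana ∩ Oksana ∩ Isla: 08:30–09:30.
Total common minutes: 60.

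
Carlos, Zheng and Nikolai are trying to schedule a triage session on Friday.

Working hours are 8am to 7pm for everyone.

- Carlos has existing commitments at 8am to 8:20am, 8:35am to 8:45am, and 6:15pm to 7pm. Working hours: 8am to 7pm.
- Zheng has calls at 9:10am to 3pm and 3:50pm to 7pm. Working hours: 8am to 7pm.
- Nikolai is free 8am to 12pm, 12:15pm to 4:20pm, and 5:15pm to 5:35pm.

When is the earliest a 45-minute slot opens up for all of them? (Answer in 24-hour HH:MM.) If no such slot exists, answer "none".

Carlos free within 08:00–19:00: 08:20–08:35, 08:45–18:15.
Zheng free within 08:00–19:00: 08:00–09:10, 15:00–15:50.
Carlos ∩ Zheng: 08:20–08:35, 08:45–09:10, 15:00–15:50.
Carlos ∩ Zheng ∩ Nikolai: 08:20–08:35, 08:45–09:10, 15:00–15:50.
Windows ≥ 45 min: 15:00–15:50.
Earliest such window starts at 15:00.

15:00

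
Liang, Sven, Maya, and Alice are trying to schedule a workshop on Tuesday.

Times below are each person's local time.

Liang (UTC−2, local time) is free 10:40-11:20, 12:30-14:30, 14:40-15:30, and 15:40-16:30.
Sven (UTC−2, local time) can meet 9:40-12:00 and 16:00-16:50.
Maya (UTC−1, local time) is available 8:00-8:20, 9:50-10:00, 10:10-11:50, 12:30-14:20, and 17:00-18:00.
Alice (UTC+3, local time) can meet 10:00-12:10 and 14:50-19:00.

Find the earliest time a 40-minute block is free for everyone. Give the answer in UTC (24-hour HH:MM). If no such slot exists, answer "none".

Liang → UTC: 12:40–13:20, 14:30–16:30, 16:40–17:30, 17:40–18:30.
Sven → UTC: 11:40–14:00, 18:00–18:50.
Maya → UTC: 09:00–09:20, 10:50–11:00, 11:10–12:50, 13:30–15:20, 18:00–19:00.
Alice → UTC: 07:00–09:10, 11:50–16:00.
Liang ∩ Sven: 12:40–13:20, 18:00–18:30.
Liang ∩ Sven ∩ Maya: 12:40–12:50, 18:00–18:30.
Liang ∩ Sven ∩ Maya ∩ Alice: 12:40–12:50.
Windows ≥ 40 min: (none).

none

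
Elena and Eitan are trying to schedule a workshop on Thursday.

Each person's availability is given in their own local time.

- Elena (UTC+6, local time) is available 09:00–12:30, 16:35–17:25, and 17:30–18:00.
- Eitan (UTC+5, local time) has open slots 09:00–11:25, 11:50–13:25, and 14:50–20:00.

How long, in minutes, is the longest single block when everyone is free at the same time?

Elena → UTC: 03:00–06:30, 10:35–11:25, 11:30–12:00.
Eitan → UTC: 04:00–06:25, 06:50–08:25, 09:50–15:00.
Elena ∩ Eitan: 04:00–06:25, 10:35–11:25, 11:30–12:00.
Common window lengths: 145, 50, 30 min; longest is 145.

145 minutes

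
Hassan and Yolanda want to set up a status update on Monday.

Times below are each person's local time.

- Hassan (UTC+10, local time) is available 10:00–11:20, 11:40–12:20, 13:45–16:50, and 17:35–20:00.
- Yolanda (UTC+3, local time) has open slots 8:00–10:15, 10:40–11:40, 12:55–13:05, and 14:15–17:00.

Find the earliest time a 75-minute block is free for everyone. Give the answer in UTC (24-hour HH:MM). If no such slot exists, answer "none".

05:00

Hassan → UTC: 00:00–01:20, 01:40–02:20, 03:45–06:50, 07:35–10:00.
Yolanda → UTC: 05:00–07:15, 07:40–08:40, 09:55–10:05, 11:15–14:00.
Hassan ∩ Yolanda: 05:00–06:50, 07:40–08:40, 09:55–10:00.
Windows ≥ 75 min: 05:00–06:50.
Earliest such window starts at 05:00.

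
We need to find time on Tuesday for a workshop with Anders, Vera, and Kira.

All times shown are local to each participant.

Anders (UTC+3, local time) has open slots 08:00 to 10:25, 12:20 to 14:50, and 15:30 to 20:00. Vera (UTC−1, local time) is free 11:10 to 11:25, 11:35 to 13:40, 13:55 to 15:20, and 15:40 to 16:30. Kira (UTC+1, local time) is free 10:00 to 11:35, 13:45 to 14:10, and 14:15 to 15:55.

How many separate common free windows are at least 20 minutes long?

2

Anders → UTC: 05:00–07:25, 09:20–11:50, 12:30–17:00.
Vera → UTC: 12:10–12:25, 12:35–14:40, 14:55–16:20, 16:40–17:30.
Kira → UTC: 09:00–10:35, 12:45–13:10, 13:15–14:55.
Anders ∩ Vera: 12:35–14:40, 14:55–16:20, 16:40–17:00.
Anders ∩ Vera ∩ Kira: 12:45–13:10, 13:15–14:40.
Windows ≥ 20 min: 12:45–13:10, 13:15–14:40.
That's 2 windows.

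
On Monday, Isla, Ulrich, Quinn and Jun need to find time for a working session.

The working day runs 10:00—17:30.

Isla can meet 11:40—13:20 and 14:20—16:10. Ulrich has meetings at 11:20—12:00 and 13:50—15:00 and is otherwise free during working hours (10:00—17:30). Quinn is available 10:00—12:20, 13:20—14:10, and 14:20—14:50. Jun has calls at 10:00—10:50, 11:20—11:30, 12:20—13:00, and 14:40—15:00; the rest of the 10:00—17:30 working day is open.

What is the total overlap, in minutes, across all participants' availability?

Ulrich free within 10:00–17:30: 10:00–11:20, 12:00–13:50, 15:00–17:30.
Jun free within 10:00–17:30: 10:50–11:20, 11:30–12:20, 13:00–14:40, 15:00–17:30.
Isla ∩ Ulrich: 12:00–13:20, 15:00–16:10.
Isla ∩ Ulrich ∩ Quinn: 12:00–12:20.
Isla ∩ Ulrich ∩ Quinn ∩ Jun: 12:00–12:20.
Total common minutes: 20.

20 minutes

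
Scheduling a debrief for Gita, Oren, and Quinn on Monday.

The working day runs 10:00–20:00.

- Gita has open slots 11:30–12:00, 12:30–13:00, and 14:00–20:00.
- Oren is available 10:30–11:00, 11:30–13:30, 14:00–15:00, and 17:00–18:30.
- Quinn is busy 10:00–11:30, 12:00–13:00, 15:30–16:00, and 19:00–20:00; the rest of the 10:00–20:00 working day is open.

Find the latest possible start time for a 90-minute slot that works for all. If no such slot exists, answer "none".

17:00

Quinn free within 10:00–20:00: 11:30–12:00, 13:00–15:30, 16:00–19:00.
Gita ∩ Oren: 11:30–12:00, 12:30–13:00, 14:00–15:00, 17:00–18:30.
Gita ∩ Oren ∩ Quinn: 11:30–12:00, 14:00–15:00, 17:00–18:30.
Windows ≥ 90 min: 17:00–18:30.
Latest start in the last window 17:00–18:30 is 18:30 − 90 min = 17:00.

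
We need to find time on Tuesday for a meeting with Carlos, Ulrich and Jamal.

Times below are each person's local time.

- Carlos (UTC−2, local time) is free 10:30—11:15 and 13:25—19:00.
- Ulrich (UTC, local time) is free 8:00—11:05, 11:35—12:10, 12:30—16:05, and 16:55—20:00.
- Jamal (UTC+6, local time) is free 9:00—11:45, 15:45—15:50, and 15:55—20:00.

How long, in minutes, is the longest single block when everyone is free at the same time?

Carlos → UTC: 12:30–13:15, 15:25–21:00.
Ulrich → UTC: 08:00–11:05, 11:35–12:10, 12:30–16:05, 16:55–20:00.
Jamal → UTC: 03:00–05:45, 09:45–09:50, 09:55–14:00.
Carlos ∩ Ulrich: 12:30–13:15, 15:25–16:05, 16:55–20:00.
Carlos ∩ Ulrich ∩ Jamal: 12:30–13:15.
Single common window of 45 minutes.

45 minutes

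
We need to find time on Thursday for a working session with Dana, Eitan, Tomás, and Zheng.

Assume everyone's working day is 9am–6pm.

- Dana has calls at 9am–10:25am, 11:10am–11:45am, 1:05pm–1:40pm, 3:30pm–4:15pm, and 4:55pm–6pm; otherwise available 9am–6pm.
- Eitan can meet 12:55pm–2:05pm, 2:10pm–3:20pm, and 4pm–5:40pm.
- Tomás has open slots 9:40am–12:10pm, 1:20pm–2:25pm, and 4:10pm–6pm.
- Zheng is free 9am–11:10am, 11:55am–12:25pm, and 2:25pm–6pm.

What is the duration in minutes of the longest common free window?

Dana free within 09:00–18:00: 10:25–11:10, 11:45–13:05, 13:40–15:30, 16:15–16:55.
Dana ∩ Eitan: 12:55–13:05, 13:40–14:05, 14:10–15:20, 16:15–16:55.
Dana ∩ Eitan ∩ Tomás: 13:40–14:05, 14:10–14:25, 16:15–16:55.
Dana ∩ Eitan ∩ Tomás ∩ Zheng: 16:15–16:55.
Single common window of 40 minutes.

40 minutes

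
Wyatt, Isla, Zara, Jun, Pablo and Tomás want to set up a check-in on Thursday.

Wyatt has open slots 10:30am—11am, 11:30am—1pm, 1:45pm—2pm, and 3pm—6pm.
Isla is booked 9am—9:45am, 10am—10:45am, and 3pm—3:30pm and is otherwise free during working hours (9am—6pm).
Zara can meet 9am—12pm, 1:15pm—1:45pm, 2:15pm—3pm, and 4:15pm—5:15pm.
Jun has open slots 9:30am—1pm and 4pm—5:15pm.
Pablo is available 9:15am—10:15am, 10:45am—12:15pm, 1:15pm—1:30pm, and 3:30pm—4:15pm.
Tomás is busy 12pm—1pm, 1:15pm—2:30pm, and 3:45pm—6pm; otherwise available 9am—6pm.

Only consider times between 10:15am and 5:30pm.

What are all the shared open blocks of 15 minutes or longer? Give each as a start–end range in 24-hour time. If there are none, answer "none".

10:45–11:00, 11:30–12:00

Isla free within 09:00–18:00: 09:45–10:00, 10:45–15:00, 15:30–18:00.
Tomás free within 09:00–18:00: 09:00–12:00, 13:00–13:15, 14:30–15:45.
Wyatt ∩ Isla: 10:45–11:00, 11:30–13:00, 13:45–14:00, 15:30–18:00.
Wyatt ∩ Isla ∩ Zara: 10:45–11:00, 11:30–12:00, 16:15–17:15.
Wyatt ∩ Isla ∩ Zara ∩ Jun: 10:45–11:00, 11:30–12:00, 16:15–17:15.
Wyatt ∩ Isla ∩ Zara ∩ Jun ∩ Pablo: 10:45–11:00, 11:30–12:00.
Wyatt ∩ Isla ∩ Zara ∩ Jun ∩ Pablo ∩ Tomás: 10:45–11:00, 11:30–12:00.
Restricted to 10:15–17:30: 10:45–11:00, 11:30–12:00.
Windows ≥ 15 min: 10:45–11:00, 11:30–12:00.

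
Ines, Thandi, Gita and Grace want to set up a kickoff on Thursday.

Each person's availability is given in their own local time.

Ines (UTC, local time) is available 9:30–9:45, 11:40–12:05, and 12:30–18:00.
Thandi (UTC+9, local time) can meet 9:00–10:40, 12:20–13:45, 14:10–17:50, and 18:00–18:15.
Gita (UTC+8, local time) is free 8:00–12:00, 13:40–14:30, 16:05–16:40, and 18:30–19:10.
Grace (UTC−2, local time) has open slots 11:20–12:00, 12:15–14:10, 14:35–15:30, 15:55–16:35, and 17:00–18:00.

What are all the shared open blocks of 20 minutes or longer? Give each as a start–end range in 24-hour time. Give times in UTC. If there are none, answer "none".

Ines → UTC: 09:30–09:45, 11:40–12:05, 12:30–18:00.
Thandi → UTC: 00:00–01:40, 03:20–04:45, 05:10–08:50, 09:00–09:15.
Gita → UTC: 00:00–04:00, 05:40–06:30, 08:05–08:40, 10:30–11:10.
Grace → UTC: 13:20–14:00, 14:15–16:10, 16:35–17:30, 17:55–18:35, 19:00–20:00.
Ines ∩ Thandi: (none).
Ines ∩ Thandi ∩ Gita: (none).
Ines ∩ Thandi ∩ Gita ∩ Grace: (none).
Windows ≥ 20 min: (none).

none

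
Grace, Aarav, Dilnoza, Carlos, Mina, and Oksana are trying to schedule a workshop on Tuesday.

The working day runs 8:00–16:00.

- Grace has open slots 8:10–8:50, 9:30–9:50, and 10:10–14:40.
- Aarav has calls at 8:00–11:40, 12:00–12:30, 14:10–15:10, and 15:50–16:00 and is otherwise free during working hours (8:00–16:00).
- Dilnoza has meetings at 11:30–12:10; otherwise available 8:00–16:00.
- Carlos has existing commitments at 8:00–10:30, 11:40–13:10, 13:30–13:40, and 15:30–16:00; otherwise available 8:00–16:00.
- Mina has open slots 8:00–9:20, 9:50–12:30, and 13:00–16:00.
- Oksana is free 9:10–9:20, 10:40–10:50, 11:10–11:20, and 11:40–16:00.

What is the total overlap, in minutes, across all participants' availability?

50 minutes

Aarav free within 08:00–16:00: 11:40–12:00, 12:30–14:10, 15:10–15:50.
Dilnoza free within 08:00–16:00: 08:00–11:30, 12:10–16:00.
Carlos free within 08:00–16:00: 10:30–11:40, 13:10–13:30, 13:40–15:30.
Grace ∩ Aarav: 11:40–12:00, 12:30–14:10.
Grace ∩ Aarav ∩ Dilnoza: 12:30–14:10.
Grace ∩ Aarav ∩ Dilnoza ∩ Carlos: 13:10–13:30, 13:40–14:10.
Grace ∩ Aarav ∩ Dilnoza ∩ Carlos ∩ Mina: 13:10–13:30, 13:40–14:10.
Grace ∩ Aarav ∩ Dilnoza ∩ Carlos ∩ Mina ∩ Oksana: 13:10–13:30, 13:40–14:10.
Total common minutes: 20 + 30 = 50.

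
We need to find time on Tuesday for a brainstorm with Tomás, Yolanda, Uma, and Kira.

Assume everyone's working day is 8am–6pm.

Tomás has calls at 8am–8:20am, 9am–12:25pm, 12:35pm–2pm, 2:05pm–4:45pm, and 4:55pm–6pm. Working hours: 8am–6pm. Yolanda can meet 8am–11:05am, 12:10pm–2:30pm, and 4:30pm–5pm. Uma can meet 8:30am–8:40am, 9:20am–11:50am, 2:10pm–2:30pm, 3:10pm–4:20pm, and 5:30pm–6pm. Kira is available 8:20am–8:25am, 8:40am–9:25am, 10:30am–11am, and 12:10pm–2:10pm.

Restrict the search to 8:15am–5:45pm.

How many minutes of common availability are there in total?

Tomás free within 08:00–18:00: 08:20–09:00, 12:25–12:35, 14:00–14:05, 16:45–16:55.
Tomás ∩ Yolanda: 08:20–09:00, 12:25–12:35, 14:00–14:05, 16:45–16:55.
Tomás ∩ Yolanda ∩ Uma: 08:30–08:40.
Tomás ∩ Yolanda ∩ Uma ∩ Kira: (none).
Restricted to 08:15–17:45: (none).
Total common minutes: 0.

0 minutes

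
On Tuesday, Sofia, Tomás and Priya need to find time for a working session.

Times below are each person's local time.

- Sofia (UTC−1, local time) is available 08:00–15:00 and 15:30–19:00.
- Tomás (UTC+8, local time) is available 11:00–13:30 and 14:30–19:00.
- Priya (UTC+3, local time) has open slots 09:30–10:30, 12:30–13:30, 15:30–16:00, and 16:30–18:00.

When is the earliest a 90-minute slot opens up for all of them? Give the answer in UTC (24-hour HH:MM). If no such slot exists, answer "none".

Sofia → UTC: 09:00–16:00, 16:30–20:00.
Tomás → UTC: 03:00–05:30, 06:30–11:00.
Priya → UTC: 06:30–07:30, 09:30–10:30, 12:30–13:00, 13:30–15:00.
Sofia ∩ Tomás: 09:00–11:00.
Sofia ∩ Tomás ∩ Priya: 09:30–10:30.
Windows ≥ 90 min: (none).

none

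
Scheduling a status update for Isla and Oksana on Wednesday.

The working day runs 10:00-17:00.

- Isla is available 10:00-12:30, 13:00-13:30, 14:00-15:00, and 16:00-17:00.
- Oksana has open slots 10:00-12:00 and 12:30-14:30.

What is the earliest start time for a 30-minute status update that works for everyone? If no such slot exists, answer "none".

10:00

Isla ∩ Oksana: 10:00–12:00, 13:00–13:30, 14:00–14:30.
Windows ≥ 30 min: 10:00–12:00, 13:00–13:30, 14:00–14:30.
Earliest such window starts at 10:00.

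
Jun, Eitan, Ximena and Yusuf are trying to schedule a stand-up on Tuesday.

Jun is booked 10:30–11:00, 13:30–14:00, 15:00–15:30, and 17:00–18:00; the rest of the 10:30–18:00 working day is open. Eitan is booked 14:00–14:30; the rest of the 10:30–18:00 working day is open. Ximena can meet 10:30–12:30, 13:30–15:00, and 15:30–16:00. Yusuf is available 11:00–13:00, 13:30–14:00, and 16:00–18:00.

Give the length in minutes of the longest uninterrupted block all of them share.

90 minutes

Jun free within 10:30–18:00: 11:00–13:30, 14:00–15:00, 15:30–17:00.
Eitan free within 10:30–18:00: 10:30–14:00, 14:30–18:00.
Jun ∩ Eitan: 11:00–13:30, 14:30–15:00, 15:30–17:00.
Jun ∩ Eitan ∩ Ximena: 11:00–12:30, 14:30–15:00, 15:30–16:00.
Jun ∩ Eitan ∩ Ximena ∩ Yusuf: 11:00–12:30.
Single common window of 90 minutes.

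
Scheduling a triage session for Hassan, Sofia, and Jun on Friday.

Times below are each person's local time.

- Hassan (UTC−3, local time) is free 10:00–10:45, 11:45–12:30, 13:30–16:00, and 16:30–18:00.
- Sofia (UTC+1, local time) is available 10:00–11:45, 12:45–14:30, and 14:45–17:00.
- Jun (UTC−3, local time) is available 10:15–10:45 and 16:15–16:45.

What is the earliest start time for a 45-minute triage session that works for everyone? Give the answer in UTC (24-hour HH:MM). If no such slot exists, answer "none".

Hassan → UTC: 13:00–13:45, 14:45–15:30, 16:30–19:00, 19:30–21:00.
Sofia → UTC: 09:00–10:45, 11:45–13:30, 13:45–16:00.
Jun → UTC: 13:15–13:45, 19:15–19:45.
Hassan ∩ Sofia: 13:00–13:30, 14:45–15:30.
Hassan ∩ Sofia ∩ Jun: 13:15–13:30.
Windows ≥ 45 min: (none).

none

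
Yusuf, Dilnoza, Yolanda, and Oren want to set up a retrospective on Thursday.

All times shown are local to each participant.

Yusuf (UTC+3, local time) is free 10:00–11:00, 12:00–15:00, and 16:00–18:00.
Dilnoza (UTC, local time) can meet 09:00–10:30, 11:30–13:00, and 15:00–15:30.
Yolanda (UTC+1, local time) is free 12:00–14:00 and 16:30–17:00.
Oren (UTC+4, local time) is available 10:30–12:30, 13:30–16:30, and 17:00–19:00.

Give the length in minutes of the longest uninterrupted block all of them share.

Yusuf → UTC: 07:00–08:00, 09:00–12:00, 13:00–15:00.
Dilnoza → UTC: 09:00–10:30, 11:30–13:00, 15:00–15:30.
Yolanda → UTC: 11:00–13:00, 15:30–16:00.
Oren → UTC: 06:30–08:30, 09:30–12:30, 13:00–15:00.
Yusuf ∩ Dilnoza: 09:00–10:30, 11:30–12:00.
Yusuf ∩ Dilnoza ∩ Yolanda: 11:30–12:00.
Yusuf ∩ Dilnoza ∩ Yolanda ∩ Oren: 11:30–12:00.
Single common window of 30 minutes.

30 minutes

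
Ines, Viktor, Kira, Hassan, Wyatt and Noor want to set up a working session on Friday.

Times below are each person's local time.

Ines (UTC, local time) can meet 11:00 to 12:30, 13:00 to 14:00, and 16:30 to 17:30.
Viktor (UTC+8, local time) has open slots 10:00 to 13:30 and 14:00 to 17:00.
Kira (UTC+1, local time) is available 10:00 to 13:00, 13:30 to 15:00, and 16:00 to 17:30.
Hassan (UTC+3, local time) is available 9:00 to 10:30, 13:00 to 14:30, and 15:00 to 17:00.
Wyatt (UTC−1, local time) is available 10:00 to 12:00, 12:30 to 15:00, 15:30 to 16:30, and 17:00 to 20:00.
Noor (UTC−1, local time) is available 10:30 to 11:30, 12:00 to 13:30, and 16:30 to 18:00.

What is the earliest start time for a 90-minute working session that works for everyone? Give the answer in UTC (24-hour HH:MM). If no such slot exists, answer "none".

Ines → UTC: 11:00–12:30, 13:00–14:00, 16:30–17:30.
Viktor → UTC: 02:00–05:30, 06:00–09:00.
Kira → UTC: 09:00–12:00, 12:30–14:00, 15:00–16:30.
Hassan → UTC: 06:00–07:30, 10:00–11:30, 12:00–14:00.
Wyatt → UTC: 11:00–13:00, 13:30–16:00, 16:30–17:30, 18:00–21:00.
Noor → UTC: 11:30–12:30, 13:00–14:30, 17:30–19:00.
Ines ∩ Viktor: (none).
Ines ∩ Viktor ∩ Kira: (none).
Ines ∩ Viktor ∩ Kira ∩ Hassan: (none).
Ines ∩ Viktor ∩ Kira ∩ Hassan ∩ Wyatt: (none).
Ines ∩ Viktor ∩ Kira ∩ Hassan ∩ Wyatt ∩ Noor: (none).
Windows ≥ 90 min: (none).

none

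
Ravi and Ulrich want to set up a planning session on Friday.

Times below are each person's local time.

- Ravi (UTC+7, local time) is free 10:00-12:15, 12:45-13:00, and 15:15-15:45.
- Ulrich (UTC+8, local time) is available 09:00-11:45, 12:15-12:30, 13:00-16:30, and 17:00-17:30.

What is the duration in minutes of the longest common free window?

45 minutes

Ravi → UTC: 03:00–05:15, 05:45–06:00, 08:15–08:45.
Ulrich → UTC: 01:00–03:45, 04:15–04:30, 05:00–08:30, 09:00–09:30.
Ravi ∩ Ulrich: 03:00–03:45, 04:15–04:30, 05:00–05:15, 05:45–06:00, 08:15–08:30.
Common window lengths: 45, 15, 15, 15, 15 min; longest is 45.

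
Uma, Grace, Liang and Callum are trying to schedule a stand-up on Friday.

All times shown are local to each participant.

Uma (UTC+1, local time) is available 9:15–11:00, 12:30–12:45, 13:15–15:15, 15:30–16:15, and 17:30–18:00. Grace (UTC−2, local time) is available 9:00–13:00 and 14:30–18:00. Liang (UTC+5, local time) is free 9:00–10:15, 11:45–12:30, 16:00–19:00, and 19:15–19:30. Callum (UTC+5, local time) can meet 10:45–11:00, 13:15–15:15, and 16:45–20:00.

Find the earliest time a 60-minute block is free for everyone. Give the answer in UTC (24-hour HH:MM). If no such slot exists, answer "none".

Uma → UTC: 08:15–10:00, 11:30–11:45, 12:15–14:15, 14:30–15:15, 16:30–17:00.
Grace → UTC: 11:00–15:00, 16:30–20:00.
Liang → UTC: 04:00–05:15, 06:45–07:30, 11:00–14:00, 14:15–14:30.
Callum → UTC: 05:45–06:00, 08:15–10:15, 11:45–15:00.
Uma ∩ Grace: 11:30–11:45, 12:15–14:15, 14:30–15:00, 16:30–17:00.
Uma ∩ Grace ∩ Liang: 11:30–11:45, 12:15–14:00.
Uma ∩ Grace ∩ Liang ∩ Callum: 12:15–14:00.
Windows ≥ 60 min: 12:15–14:00.
Earliest such window starts at 12:15.

12:15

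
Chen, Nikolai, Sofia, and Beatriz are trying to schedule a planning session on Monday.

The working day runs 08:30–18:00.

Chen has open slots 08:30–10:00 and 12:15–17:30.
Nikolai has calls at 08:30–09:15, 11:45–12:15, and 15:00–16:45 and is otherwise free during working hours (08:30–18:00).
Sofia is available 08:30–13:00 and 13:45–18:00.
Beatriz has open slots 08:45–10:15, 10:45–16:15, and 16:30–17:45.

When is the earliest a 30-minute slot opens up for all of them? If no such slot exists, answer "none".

Nikolai free within 08:30–18:00: 09:15–11:45, 12:15–15:00, 16:45–18:00.
Chen ∩ Nikolai: 09:15–10:00, 12:15–15:00, 16:45–17:30.
Chen ∩ Nikolai ∩ Sofia: 09:15–10:00, 12:15–13:00, 13:45–15:00, 16:45–17:30.
Chen ∩ Nikolai ∩ Sofia ∩ Beatriz: 09:15–10:00, 12:15–13:00, 13:45–15:00, 16:45–17:30.
Windows ≥ 30 min: 09:15–10:00, 12:15–13:00, 13:45–15:00, 16:45–17:30.
Earliest such window starts at 09:15.

09:15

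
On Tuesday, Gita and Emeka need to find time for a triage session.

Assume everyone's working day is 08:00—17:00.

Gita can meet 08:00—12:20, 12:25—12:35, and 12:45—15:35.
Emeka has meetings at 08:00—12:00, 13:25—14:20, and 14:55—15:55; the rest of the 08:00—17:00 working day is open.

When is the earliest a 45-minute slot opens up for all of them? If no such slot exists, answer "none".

Emeka free within 08:00–17:00: 12:00–13:25, 14:20–14:55, 15:55–17:00.
Gita ∩ Emeka: 12:00–12:20, 12:25–12:35, 12:45–13:25, 14:20–14:55.
Windows ≥ 45 min: (none).

none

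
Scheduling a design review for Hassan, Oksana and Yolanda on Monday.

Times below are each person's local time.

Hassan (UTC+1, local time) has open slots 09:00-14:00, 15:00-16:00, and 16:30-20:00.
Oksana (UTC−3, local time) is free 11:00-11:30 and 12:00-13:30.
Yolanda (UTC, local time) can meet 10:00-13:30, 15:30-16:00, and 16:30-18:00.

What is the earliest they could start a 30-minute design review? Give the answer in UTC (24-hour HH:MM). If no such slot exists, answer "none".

15:30

Hassan → UTC: 08:00–13:00, 14:00–15:00, 15:30–19:00.
Oksana → UTC: 14:00–14:30, 15:00–16:30.
Yolanda → UTC: 10:00–13:30, 15:30–16:00, 16:30–18:00.
Hassan ∩ Oksana: 14:00–14:30, 15:30–16:30.
Hassan ∩ Oksana ∩ Yolanda: 15:30–16:00.
Windows ≥ 30 min: 15:30–16:00.
Earliest such window starts at 15:30.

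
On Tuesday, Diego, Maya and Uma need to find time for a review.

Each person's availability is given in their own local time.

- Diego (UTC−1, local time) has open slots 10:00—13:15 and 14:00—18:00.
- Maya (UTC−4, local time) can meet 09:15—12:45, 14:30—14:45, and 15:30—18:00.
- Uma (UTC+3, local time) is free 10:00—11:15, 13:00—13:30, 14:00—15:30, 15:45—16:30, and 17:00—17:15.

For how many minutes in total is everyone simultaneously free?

Diego → UTC: 11:00–14:15, 15:00–19:00.
Maya → UTC: 13:15–16:45, 18:30–18:45, 19:30–22:00.
Uma → UTC: 07:00–08:15, 10:00–10:30, 11:00–12:30, 12:45–13:30, 14:00–14:15.
Diego ∩ Maya: 13:15–14:15, 15:00–16:45, 18:30–18:45.
Diego ∩ Maya ∩ Uma: 13:15–13:30, 14:00–14:15.
Total common minutes: 15 + 15 = 30.

30 minutes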